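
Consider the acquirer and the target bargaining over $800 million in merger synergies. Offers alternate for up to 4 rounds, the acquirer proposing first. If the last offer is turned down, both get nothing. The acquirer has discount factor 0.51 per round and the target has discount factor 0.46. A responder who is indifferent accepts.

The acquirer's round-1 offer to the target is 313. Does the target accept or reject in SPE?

Round 4 (the target proposes): rejection yields 0 for the acquirer; the target offers 0 and keeps 800.
Round 3 (the acquirer proposes): the target can get 800 next round, worth 0.46 × 800 = 368 now; the acquirer offers that and keeps 432.
Round 2 (the target proposes): the acquirer can get 432 next round, worth 0.51 × 432 = 220.32 now. The target offers 220.32 and keeps 800 − 220.32 = 579.68.
So by rejecting in round 1, the target gets 579.68 next round, worth 0.46 × 579.68 = 266.6528 now.
Offer 313 ≥ 266.6528, so the target accepts.

Accept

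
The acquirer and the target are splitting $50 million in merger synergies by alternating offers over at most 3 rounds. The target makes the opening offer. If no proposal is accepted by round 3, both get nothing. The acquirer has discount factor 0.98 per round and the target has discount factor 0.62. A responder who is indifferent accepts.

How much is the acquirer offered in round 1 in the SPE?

18.62

Round 3 (the target proposes): the acquirer will accept anything ≥ 0, so the target offers 0 and keeps 50.
Round 2 (the acquirer proposes): the target can get 50 next round, worth 0.62 × 50 = 31 now; the acquirer offers that and keeps 19.
Round 1 (the target proposes): the acquirer can get 19 next round, worth 0.98 × 19 = 18.62 now. The target offers 18.62 and keeps 50 − 18.62 = 31.38.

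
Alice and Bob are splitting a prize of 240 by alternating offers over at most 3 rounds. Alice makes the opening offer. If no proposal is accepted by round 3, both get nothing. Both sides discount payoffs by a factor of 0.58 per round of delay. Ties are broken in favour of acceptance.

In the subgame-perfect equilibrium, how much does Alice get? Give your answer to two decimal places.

181.54

By backward induction:
Round 3 (Alice proposes): Bob will accept anything ≥ 0, so Alice offers 0 and keeps 240.
Round 2 (Bob proposes): Alice can get 240 next round, worth 0.58 × 240 = 139.2 now. Bob offers 139.2 and keeps 240 − 139.2 = 100.8.
Round 1 (Alice proposes): Bob can get 100.8 next round, worth 0.58 × 100.8 = 58.464 now; Alice offers that and keeps 181.536.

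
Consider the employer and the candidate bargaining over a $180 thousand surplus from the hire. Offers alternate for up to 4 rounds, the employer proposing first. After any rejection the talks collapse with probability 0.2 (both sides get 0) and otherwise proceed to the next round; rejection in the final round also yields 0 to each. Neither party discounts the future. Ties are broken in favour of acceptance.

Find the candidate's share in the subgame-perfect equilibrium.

120.96

Round 4 (the candidate proposes): the employer will accept anything ≥ 0, so the candidate offers 0 and keeps 180.
Round 3 (the employer proposes): rejecting gives the candidate an expected 0.8 × 180 = 144; the employer offers that and keeps 36.
Round 2 (the candidate proposes): rejecting gives the employer an expected 0.8 × 36 = 28.8; the candidate offers that and keeps 151.2.
Round 1 (the employer proposes): rejecting gives the candidate an expected 0.8 × 151.2 = 120.96; the employer offers that and keeps 59.04.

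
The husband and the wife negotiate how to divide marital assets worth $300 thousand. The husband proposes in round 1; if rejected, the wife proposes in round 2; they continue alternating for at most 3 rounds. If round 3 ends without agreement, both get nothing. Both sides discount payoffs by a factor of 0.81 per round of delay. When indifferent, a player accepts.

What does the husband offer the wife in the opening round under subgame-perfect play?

Round 3 (the husband proposes): the wife will accept anything ≥ 0, so the husband offers 0 and keeps 300.
Round 2 (the wife proposes): the husband can get 300 next round, worth 0.81 × 300 = 243 now. The wife offers 243 and keeps 300 − 243 = 57.
Round 1 (the husband proposes): the wife can get 57 next round, worth 0.81 × 57 = 46.17 now; the husband offers that and keeps 253.83.

46.17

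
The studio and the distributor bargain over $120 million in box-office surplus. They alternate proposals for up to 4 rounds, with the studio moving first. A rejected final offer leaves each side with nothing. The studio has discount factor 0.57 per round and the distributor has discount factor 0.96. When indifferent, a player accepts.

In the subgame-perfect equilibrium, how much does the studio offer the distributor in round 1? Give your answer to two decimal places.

Work backward from the last round.
Round 4 (the distributor proposes): rejection yields 0 for the studio; the distributor offers 0 and keeps 120.
Round 3 (the studio proposes): the distributor can get 120 next round, worth 0.96 × 120 = 115.2 now; the studio offers that and keeps 4.8.
Round 2 (the distributor proposes): the studio can get 4.8 next round, worth 0.57 × 4.8 = 2.736 now, so the distributor offers 2.736, keeping 117.264.
Round 1 (the studio proposes): the distributor can get 117.264 next round, worth 0.96 × 117.264 = 112.57344 now; the studio offers that and keeps 7.42656.

112.57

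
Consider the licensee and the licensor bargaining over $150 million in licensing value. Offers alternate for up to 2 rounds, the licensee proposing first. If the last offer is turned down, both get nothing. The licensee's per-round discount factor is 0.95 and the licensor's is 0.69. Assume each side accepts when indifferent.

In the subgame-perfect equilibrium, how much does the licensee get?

Round 2 (the licensor proposes): the licensee will accept anything ≥ 0, so the licensor offers 0 and keeps 150.
Round 1 (the licensee proposes): the licensor can get 150 next round, worth 0.69 × 150 = 103.5 now; the licensee offers that and keeps 46.5.

46.5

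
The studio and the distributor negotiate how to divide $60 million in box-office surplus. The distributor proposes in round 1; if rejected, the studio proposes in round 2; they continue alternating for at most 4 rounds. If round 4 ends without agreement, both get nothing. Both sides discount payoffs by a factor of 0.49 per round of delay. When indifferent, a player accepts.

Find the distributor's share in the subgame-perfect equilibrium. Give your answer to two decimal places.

37.95

Solve by backward induction from round 4.
Round 4 (the studio proposes): the distributor will accept anything ≥ 0, so the studio offers 0 and keeps 60.
Round 3 (the distributor proposes): the studio can get 60 next round, worth 0.49 × 60 = 29.4 now, so the distributor offers 29.4, keeping 30.6.
Round 2 (the studio proposes): the distributor can get 30.6 next round, worth 0.49 × 30.6 = 14.994 now. The studio offers 14.994 and keeps 60 − 14.994 = 45.006.
Round 1 (the distributor proposes): the studio can get 45.006 next round, worth 0.49 × 45.006 = 22.05294 now; the distributor offers that and keeps 37.94706.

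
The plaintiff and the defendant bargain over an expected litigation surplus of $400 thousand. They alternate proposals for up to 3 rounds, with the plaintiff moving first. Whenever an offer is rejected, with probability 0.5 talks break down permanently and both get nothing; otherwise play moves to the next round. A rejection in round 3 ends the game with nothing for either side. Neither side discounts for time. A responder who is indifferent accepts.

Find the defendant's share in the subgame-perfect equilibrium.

100

By backward induction:
Round 3 (the plaintiff proposes): rejection yields 0 for the defendant; the plaintiff offers 0 and keeps 400.
Round 2 (the defendant proposes): rejecting gives the plaintiff an expected 0.5 × 400 = 200. The defendant offers 200 and keeps 400 − 200 = 200.
Round 1 (the plaintiff proposes): rejecting gives the defendant an expected 0.5 × 200 = 100, so the plaintiff offers 100, keeping 300.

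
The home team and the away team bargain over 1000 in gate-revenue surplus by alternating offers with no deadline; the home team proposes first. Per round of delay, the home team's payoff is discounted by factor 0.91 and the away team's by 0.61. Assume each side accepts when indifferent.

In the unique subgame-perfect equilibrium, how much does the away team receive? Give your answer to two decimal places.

123.40

In a stationary SPE each proposer offers the other exactly their discounted continuation value.
If the home team keeps x when proposing and the away team keeps y when proposing, then x = 1000 − 0.61y and y = 1000 − 0.91x.
Solving: x = 1000(1 − 0.61) / (1 − 0.91·0.61) = 390 / 0.4449 ≈ 876.6015.
The away team gets 1000 − 876.6015 ≈ 123.3985.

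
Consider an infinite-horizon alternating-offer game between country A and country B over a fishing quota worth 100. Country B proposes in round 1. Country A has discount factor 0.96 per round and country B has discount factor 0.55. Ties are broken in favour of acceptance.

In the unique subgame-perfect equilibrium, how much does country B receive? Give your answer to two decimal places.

When country B proposes, country A accepts any offer worth at least 0.96 times what country A would get by proposing next round; and vice versa.
This gives x = 100 − 0.96y and y = 100 − 0.55x, where x and y are each side's share when it proposes.
Hence (1 − 0.96·0.55)x = 100(1 − 0.96), i.e. 0.472·x = 4.
x ≈ 8.4746; country A's share is 100 − x ≈ 91.5254.

8.47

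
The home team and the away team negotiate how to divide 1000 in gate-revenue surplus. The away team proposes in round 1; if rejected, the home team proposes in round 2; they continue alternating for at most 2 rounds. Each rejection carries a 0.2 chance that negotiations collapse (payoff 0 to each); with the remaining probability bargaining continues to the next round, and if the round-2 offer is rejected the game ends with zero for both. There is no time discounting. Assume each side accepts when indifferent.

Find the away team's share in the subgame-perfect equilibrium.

Round 2 (the home team proposes): rejection yields 0 for the away team; the home team offers 0 and keeps 1000.
Round 1 (the away team proposes): rejecting gives the home team an expected 0.8 × 1000 = 800. The away team offers 800 and keeps 1000 − 800 = 200.

200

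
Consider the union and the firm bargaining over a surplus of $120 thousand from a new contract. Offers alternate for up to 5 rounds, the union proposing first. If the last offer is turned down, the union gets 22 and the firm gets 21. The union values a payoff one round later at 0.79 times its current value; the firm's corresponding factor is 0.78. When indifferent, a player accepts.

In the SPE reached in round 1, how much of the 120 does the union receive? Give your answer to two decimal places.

Work backward from the last round.
Round 5 (the union proposes): the firm gets 21 if talks fail, so the union offers 21 and keeps 99.
Round 4 (the firm proposes): the union can get 99 next round, worth 0.79 × 99 = 78.21 now, so the firm offers 78.21, keeping 41.79.
Round 3 (the union proposes): the firm can get 41.79 next round, worth 0.78 × 41.79 = 32.5962 now, so the union offers 32.5962, keeping 87.4038.
Round 2 (the firm proposes): the union can get 87.4038 next round, worth 0.79 × 87.4038 = 69.049002 now, so the firm offers 69.049002, keeping 50.950998.
Round 1 (the union proposes): the firm can get 50.950998 next round, worth 0.78 × 50.950998 = 39.74177844 now, so the union offers 39.74177844, keeping 80.25822156.

80.26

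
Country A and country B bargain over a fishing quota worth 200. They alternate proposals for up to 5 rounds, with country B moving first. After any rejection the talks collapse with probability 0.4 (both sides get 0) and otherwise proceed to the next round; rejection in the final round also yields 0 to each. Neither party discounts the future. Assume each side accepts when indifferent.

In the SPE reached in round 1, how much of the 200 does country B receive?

Round 5 (country B proposes): country A will accept anything ≥ 0, so country B offers 0 and keeps 200.
Round 4 (country A proposes): rejecting gives country B an expected 0.6 × 200 = 120, so country A offers 120, keeping 80.
Round 3 (country B proposes): rejecting gives country A an expected 0.6 × 80 = 48; country B offers that and keeps 152.
Round 2 (country A proposes): rejecting gives country B an expected 0.6 × 152 = 91.2; country A offers that and keeps 108.8.
Round 1 (country B proposes): rejecting gives country A an expected 0.6 × 108.8 = 65.28. Country B offers 65.28 and keeps 200 − 65.28 = 134.72.

134.72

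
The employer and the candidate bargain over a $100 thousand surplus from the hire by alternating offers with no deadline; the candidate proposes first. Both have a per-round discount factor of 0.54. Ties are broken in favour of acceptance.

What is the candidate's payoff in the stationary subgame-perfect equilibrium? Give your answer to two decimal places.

64.94

In a stationary SPE each proposer offers the other exactly their discounted continuation value.
If the candidate keeps x when proposing and the employer keeps y when proposing, then x = 100 − 0.54y and y = 100 − 0.54x.
Solving: x = 100(1 − 0.54) / (1 − 0.54·0.54) = 46 / 0.7084 ≈ 64.9351.
The employer gets 100 − 64.9351 ≈ 35.0649.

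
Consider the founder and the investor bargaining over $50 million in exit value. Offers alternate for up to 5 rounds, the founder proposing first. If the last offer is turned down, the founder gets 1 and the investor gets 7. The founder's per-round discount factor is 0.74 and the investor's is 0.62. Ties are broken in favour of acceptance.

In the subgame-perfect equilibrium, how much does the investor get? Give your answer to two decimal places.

Round 5 (the founder proposes): the investor gets 7 if talks fail, so the founder offers 7 and keeps 43.
Round 4 (the investor proposes): the founder can get 43 next round, worth 0.74 × 43 = 31.82 now. The investor offers 31.82 and keeps 50 − 31.82 = 18.18.
Round 3 (the founder proposes): the investor can get 18.18 next round, worth 0.62 × 18.18 = 11.2716 now, so the founder offers 11.2716, keeping 38.7284.
Round 2 (the investor proposes): the founder can get 38.7284 next round, worth 0.74 × 38.7284 = 28.659016 now; the investor offers that and keeps 21.340984.
Round 1 (the founder proposes): the investor can get 21.340984 next round, worth 0.62 × 21.340984 = 13.23141008 now, so the founder offers 13.23141008, keeping 36.76858992.

13.23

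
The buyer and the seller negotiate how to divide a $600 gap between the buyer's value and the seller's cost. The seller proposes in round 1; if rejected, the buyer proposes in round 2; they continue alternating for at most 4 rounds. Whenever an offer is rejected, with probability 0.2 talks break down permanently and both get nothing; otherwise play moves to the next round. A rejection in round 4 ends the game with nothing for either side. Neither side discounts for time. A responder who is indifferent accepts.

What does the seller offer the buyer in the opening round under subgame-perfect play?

403.2

Round 4 (the buyer proposes): rejection yields 0 for the seller; the buyer offers 0 and keeps 600.
Round 3 (the seller proposes): rejecting gives the buyer an expected 0.8 × 600 = 480; the seller offers that and keeps 120.
Round 2 (the buyer proposes): rejecting gives the seller an expected 0.8 × 120 = 96, so the buyer offers 96, keeping 504.
Round 1 (the seller proposes): rejecting gives the buyer an expected 0.8 × 504 = 403.2; the seller offers that and keeps 196.8.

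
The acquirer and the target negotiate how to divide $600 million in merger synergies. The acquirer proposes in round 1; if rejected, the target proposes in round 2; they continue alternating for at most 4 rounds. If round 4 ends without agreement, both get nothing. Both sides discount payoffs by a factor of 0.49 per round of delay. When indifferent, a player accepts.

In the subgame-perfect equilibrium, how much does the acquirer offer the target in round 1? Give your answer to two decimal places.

220.53

By backward induction:
Round 4 (the target proposes): the acquirer will accept anything ≥ 0, so the target offers 0 and keeps 600.
Round 3 (the acquirer proposes): the target can get 600 next round, worth 0.49 × 600 = 294 now, so the acquirer offers 294, keeping 306.
Round 2 (the target proposes): the acquirer can get 306 next round, worth 0.49 × 306 = 149.94 now. The target offers 149.94 and keeps 600 − 149.94 = 450.06.
Round 1 (the acquirer proposes): the target can get 450.06 next round, worth 0.49 × 450.06 = 220.5294 now; the acquirer offers that and keeps 379.4706.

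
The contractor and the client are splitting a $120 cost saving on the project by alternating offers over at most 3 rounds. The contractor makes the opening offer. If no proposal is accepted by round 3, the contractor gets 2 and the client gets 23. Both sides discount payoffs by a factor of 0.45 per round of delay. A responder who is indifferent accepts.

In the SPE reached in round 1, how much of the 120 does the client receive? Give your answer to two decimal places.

Round 3 (the contractor proposes): the client gets 23 if talks fail, so the contractor offers 23 and keeps 97.
Round 2 (the client proposes): the contractor can get 97 next round, worth 0.45 × 97 = 43.65 now. The client offers 43.65 and keeps 120 − 43.65 = 76.35.
Round 1 (the contractor proposes): the client can get 76.35 next round, worth 0.45 × 76.35 = 34.3575 now; the contractor offers that and keeps 85.6425.

34.36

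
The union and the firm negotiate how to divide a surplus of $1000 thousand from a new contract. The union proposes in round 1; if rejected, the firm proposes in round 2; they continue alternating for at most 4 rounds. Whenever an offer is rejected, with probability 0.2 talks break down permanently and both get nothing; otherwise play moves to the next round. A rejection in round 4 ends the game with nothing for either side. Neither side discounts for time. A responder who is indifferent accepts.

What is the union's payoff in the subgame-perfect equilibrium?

By backward induction:
Round 4 (the firm proposes): rejection yields 0 for the union; the firm offers 0 and keeps 1000.
Round 3 (the union proposes): rejecting gives the firm an expected 0.8 × 1000 = 800; the union offers that and keeps 200.
Round 2 (the firm proposes): rejecting gives the union an expected 0.8 × 200 = 160, so the firm offers 160, keeping 840.
Round 1 (the union proposes): rejecting gives the firm an expected 0.8 × 840 = 672, so the union offers 672, keeping 328.

328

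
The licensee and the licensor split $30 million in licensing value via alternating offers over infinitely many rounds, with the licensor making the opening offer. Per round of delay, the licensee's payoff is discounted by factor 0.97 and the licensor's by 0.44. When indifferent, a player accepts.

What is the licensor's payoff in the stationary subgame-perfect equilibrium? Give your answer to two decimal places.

In a stationary SPE each proposer offers the other exactly their discounted continuation value.
If the licensor keeps x when proposing and the licensee keeps y when proposing, then x = 30 − 0.97y and y = 30 − 0.44x.
Solving: x = 30(1 − 0.97) / (1 − 0.44·0.97) = 0.9 / 0.5732 ≈ 1.5701.
The licensee gets 30 − 1.5701 ≈ 28.4299.

1.57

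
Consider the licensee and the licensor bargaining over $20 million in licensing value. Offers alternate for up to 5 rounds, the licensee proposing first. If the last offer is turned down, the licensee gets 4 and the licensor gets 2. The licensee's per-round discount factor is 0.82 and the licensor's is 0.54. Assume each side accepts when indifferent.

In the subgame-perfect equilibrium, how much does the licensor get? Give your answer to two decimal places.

Round 5 (the licensee proposes): the licensor gets 2 if talks fail, so the licensee offers 2 and keeps 18.
Round 4 (the licensor proposes): the licensee can get 18 next round, worth 0.82 × 18 = 14.76 now. The licensor offers 14.76 and keeps 20 − 14.76 = 5.24.
Round 3 (the licensee proposes): the licensor can get 5.24 next round, worth 0.54 × 5.24 = 2.8296 now. The licensee offers 2.8296 and keeps 20 − 2.8296 = 17.1704.
Round 2 (the licensor proposes): the licensee can get 17.1704 next round, worth 0.82 × 17.1704 = 14.079728 now. The licensor offers 14.079728 and keeps 20 − 14.079728 = 5.920272.
Round 1 (the licensee proposes): the licensor can get 5.920272 next round, worth 0.54 × 5.920272 = 3.19694688 now, so the licensee offers 3.19694688, keeping 16.80305312.

3.20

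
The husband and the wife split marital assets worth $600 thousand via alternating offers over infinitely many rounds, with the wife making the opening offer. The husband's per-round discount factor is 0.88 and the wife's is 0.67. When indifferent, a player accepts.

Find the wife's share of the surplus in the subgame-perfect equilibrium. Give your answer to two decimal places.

175.44

Let x be the wife's share when the wife proposes and y be the husband's share when the husband proposes.
The husband accepts iff offered ≥ 0.88·y, so x = 600 − 0.88y. Symmetrically y = 600 − 0.67x.
Substituting: x = 600 − 0.88(600 − 0.67x), giving x(1 − 0.67·0.88) = 600(1 − 0.88).
So x = 600 × 0.12 / 0.4104 ≈ 175.4386, and the husband receives 600 − x ≈ 424.5614.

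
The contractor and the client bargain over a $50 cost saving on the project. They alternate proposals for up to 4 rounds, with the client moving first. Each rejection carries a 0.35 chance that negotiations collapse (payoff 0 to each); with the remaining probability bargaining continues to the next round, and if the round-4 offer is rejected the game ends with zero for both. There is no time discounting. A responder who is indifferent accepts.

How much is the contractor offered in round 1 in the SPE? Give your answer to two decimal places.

25.11

By backward induction:
Round 4 (the contractor proposes): rejection yields 0 for the client; the contractor offers 0 and keeps 50.
Round 3 (the client proposes): rejecting gives the contractor an expected 0.65 × 50 = 32.5, so the client offers 32.5, keeping 17.5.
Round 2 (the contractor proposes): rejecting gives the client an expected 0.65 × 17.5 = 11.375; the contractor offers that and keeps 38.625.
Round 1 (the client proposes): rejecting gives the contractor an expected 0.65 × 38.625 = 25.10625, so the client offers 25.10625, keeping 24.89375.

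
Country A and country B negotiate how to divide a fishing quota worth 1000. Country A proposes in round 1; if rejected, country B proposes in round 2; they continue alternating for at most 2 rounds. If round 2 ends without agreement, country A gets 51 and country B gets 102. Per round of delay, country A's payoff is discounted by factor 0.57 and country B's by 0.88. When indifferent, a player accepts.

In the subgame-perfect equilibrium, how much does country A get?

Round 2 (country B proposes): country A gets 51 if talks fail, so country B offers 51 and keeps 949.
Round 1 (country A proposes): country B can get 949 next round, worth 0.88 × 949 = 835.12 now. Country A offers 835.12 and keeps 1000 − 835.12 = 164.88.

164.88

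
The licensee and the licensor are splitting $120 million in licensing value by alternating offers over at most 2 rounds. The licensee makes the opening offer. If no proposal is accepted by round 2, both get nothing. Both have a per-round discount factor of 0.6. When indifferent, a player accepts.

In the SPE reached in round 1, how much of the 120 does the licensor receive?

72

Work backward from the last round.
Round 2 (the licensor proposes): rejection yields 0 for the licensee; the licensor offers 0 and keeps 120.
Round 1 (the licensee proposes): the licensor can get 120 next round, worth 0.6 × 120 = 72 now. The licensee offers 72 and keeps 120 − 72 = 48.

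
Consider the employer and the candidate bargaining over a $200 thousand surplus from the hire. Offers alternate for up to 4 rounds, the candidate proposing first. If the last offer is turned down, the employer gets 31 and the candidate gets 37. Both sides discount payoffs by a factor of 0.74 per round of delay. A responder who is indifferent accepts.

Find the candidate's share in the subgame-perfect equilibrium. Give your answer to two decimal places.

95.47

Round 4 (the employer proposes): the candidate gets 37 if talks fail, so the employer offers 37 and keeps 163.
Round 3 (the candidate proposes): the employer can get 163 next round, worth 0.74 × 163 = 120.62 now; the candidate offers that and keeps 79.38.
Round 2 (the employer proposes): the candidate can get 79.38 next round, worth 0.74 × 79.38 = 58.7412 now, so the employer offers 58.7412, keeping 141.2588.
Round 1 (the candidate proposes): the employer can get 141.2588 next round, worth 0.74 × 141.2588 = 104.531512 now; the candidate offers that and keeps 95.468488.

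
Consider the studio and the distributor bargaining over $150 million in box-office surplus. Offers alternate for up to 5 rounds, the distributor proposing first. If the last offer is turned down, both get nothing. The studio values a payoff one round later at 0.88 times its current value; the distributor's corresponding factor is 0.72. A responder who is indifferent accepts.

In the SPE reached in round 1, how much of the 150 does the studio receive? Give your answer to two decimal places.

60.38

Round 5 (the distributor proposes): rejection yields 0 for the studio; the distributor offers 0 and keeps 150.
Round 4 (the studio proposes): the distributor can get 150 next round, worth 0.72 × 150 = 108 now; the studio offers that and keeps 42.
Round 3 (the distributor proposes): the studio can get 42 next round, worth 0.88 × 42 = 36.96 now; the distributor offers that and keeps 113.04.
Round 2 (the studio proposes): the distributor can get 113.04 next round, worth 0.72 × 113.04 = 81.3888 now, so the studio offers 81.3888, keeping 68.6112.
Round 1 (the distributor proposes): the studio can get 68.6112 next round, worth 0.88 × 68.6112 = 60.377856 now, so the distributor offers 60.377856, keeping 89.622144.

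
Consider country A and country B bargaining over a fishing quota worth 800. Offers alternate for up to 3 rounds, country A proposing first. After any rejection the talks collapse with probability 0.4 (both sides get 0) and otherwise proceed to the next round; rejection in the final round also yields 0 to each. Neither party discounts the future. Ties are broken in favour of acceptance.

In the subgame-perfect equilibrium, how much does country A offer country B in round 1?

192

By backward induction:
Round 3 (country A proposes): rejection yields 0 for country B; country A offers 0 and keeps 800.
Round 2 (country B proposes): rejecting gives country A an expected 0.6 × 800 = 480; country B offers that and keeps 320.
Round 1 (country A proposes): rejecting gives country B an expected 0.6 × 320 = 192, so country A offers 192, keeping 608.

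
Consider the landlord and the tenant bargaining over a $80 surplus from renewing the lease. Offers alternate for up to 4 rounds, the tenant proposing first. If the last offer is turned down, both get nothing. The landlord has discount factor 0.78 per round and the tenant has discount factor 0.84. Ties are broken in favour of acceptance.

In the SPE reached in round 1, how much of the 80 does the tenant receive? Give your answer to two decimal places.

29.13

Work backward from the last round.
Round 4 (the landlord proposes): the tenant will accept anything ≥ 0, so the landlord offers 0 and keeps 80.
Round 3 (the tenant proposes): the landlord can get 80 next round, worth 0.78 × 80 = 62.4 now. The tenant offers 62.4 and keeps 80 − 62.4 = 17.6.
Round 2 (the landlord proposes): the tenant can get 17.6 next round, worth 0.84 × 17.6 = 14.784 now, so the landlord offers 14.784, keeping 65.216.
Round 1 (the tenant proposes): the landlord can get 65.216 next round, worth 0.78 × 65.216 = 50.86848 now; the tenant offers that and keeps 29.13152.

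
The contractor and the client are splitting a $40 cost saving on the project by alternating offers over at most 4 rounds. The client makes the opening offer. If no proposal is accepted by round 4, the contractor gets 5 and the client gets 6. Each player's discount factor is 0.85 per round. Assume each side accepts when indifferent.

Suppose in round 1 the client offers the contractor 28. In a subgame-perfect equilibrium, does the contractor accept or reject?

Accept

Round 4 (the contractor proposes): the client gets 6 if talks fail, so the contractor offers 6 and keeps 34.
Round 3 (the client proposes): the contractor can get 34 next round, worth 0.85 × 34 = 28.9 now; the client offers that and keeps 11.1.
Round 2 (the contractor proposes): the client can get 11.1 next round, worth 0.85 × 11.1 = 9.435 now, so the contractor offers 9.435, keeping 30.565.
So by rejecting in round 1, the contractor gets 30.565 next round, worth 0.85 × 30.565 = 25.98025 now.
Offer 28 ≥ 25.98025, so the contractor accepts.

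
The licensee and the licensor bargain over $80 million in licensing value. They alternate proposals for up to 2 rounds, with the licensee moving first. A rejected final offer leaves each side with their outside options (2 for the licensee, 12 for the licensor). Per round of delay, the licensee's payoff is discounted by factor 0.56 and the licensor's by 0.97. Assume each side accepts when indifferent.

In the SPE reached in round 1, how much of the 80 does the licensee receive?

4.34

Round 2 (the licensor proposes): the licensee gets 2 if talks fail, so the licensor offers 2 and keeps 78.
Round 1 (the licensee proposes): the licensor can get 78 next round, worth 0.97 × 78 = 75.66 now. The licensee offers 75.66 and keeps 80 − 75.66 = 4.34.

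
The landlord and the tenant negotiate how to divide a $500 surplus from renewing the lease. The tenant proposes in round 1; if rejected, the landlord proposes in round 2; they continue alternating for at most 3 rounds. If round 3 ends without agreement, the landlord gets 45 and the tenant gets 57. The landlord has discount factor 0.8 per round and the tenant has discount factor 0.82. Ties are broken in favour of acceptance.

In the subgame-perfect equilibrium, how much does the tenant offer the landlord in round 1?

101.52

Work backward from the last round.
Round 3 (the tenant proposes): the landlord gets 45 if talks fail, so the tenant offers 45 and keeps 455.
Round 2 (the landlord proposes): the tenant can get 455 next round, worth 0.82 × 455 = 373.1 now. The landlord offers 373.1 and keeps 500 − 373.1 = 126.9.
Round 1 (the tenant proposes): the landlord can get 126.9 next round, worth 0.8 × 126.9 = 101.52 now. The tenant offers 101.52 and keeps 500 − 101.52 = 398.48.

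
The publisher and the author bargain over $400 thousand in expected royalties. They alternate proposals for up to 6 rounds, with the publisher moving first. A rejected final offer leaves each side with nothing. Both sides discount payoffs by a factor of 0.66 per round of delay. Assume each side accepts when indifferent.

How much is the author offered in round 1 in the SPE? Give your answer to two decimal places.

178.95

Round 6 (the author proposes): the publisher will accept anything ≥ 0, so the author offers 0 and keeps 400.
Round 5 (the publisher proposes): the author can get 400 next round, worth 0.66 × 400 = 264 now, so the publisher offers 264, keeping 136.
Round 4 (the author proposes): the publisher can get 136 next round, worth 0.66 × 136 = 89.76 now; the author offers that and keeps 310.24.
Round 3 (the publisher proposes): the author can get 310.24 next round, worth 0.66 × 310.24 = 204.7584 now. The publisher offers 204.7584 and keeps 400 − 204.7584 = 195.2416.
Round 2 (the author proposes): the publisher can get 195.2416 next round, worth 0.66 × 195.2416 = 128.859456 now. The author offers 128.859456 and keeps 400 − 128.859456 = 271.140544.
Round 1 (the publisher proposes): the author can get 271.140544 next round, worth 0.66 × 271.140544 = 178.95275904 now, so the publisher offers 178.95275904, keeping 221.04724096.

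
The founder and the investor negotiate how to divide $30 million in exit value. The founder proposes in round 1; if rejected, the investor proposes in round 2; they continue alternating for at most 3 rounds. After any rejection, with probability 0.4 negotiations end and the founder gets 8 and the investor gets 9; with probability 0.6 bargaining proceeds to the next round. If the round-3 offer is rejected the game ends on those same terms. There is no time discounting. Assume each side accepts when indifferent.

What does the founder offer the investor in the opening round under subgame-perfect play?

12.12

Round 3 (the founder proposes): the investor gets 9 if talks fail, so the founder offers 9 and keeps 21.
Round 2 (the investor proposes): rejecting gives the founder an expected 0.6 × 21 + 0.4 × 8 = 15.8. The investor offers 15.8 and keeps 30 − 15.8 = 14.2.
Round 1 (the founder proposes): rejecting gives the investor an expected 0.6 × 14.2 + 0.4 × 9 = 12.12, so the founder offers 12.12, keeping 17.88.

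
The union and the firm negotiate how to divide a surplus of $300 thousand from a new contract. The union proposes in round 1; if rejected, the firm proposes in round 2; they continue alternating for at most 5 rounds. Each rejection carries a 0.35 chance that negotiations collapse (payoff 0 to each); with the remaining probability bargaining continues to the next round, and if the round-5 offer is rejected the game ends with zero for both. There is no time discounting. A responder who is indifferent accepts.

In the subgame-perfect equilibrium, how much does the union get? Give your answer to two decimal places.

202.91

Round 5 (the union proposes): rejection yields 0 for the firm; the union offers 0 and keeps 300.
Round 4 (the firm proposes): rejecting gives the union an expected 0.65 × 300 = 195, so the firm offers 195, keeping 105.
Round 3 (the union proposes): rejecting gives the firm an expected 0.65 × 105 = 68.25, so the union offers 68.25, keeping 231.75.
Round 2 (the firm proposes): rejecting gives the union an expected 0.65 × 231.75 = 150.6375; the firm offers that and keeps 149.3625.
Round 1 (the union proposes): rejecting gives the firm an expected 0.65 × 149.3625 = 97.085625. The union offers 97.085625 and keeps 300 − 97.085625 = 202.914375.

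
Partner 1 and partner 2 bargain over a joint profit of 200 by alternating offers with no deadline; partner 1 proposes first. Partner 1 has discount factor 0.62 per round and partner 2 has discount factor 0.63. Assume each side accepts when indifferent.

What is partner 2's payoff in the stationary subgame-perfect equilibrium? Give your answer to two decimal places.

Let x be partner 1's share when partner 1 proposes and y be partner 2's share when partner 2 proposes.
Partner 2 accepts iff offered ≥ 0.63·y, so x = 200 − 0.63y. Symmetrically y = 200 − 0.62x.
Substituting: x = 200 − 0.63(200 − 0.62x), giving x(1 − 0.62·0.63) = 200(1 − 0.63).
So x = 200 × 0.37 / 0.6094 ≈ 121.4309, and partner 2 receives 200 − x ≈ 78.5691.

78.57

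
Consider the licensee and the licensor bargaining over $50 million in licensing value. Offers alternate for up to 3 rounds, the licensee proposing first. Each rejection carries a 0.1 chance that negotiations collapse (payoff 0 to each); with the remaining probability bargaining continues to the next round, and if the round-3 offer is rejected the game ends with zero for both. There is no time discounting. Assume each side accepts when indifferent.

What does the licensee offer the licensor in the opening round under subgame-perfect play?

Round 3 (the licensee proposes): the licensor will accept anything ≥ 0, so the licensee offers 0 and keeps 50.
Round 2 (the licensor proposes): rejecting gives the licensee an expected 0.9 × 50 = 45; the licensor offers that and keeps 5.
Round 1 (the licensee proposes): rejecting gives the licensor an expected 0.9 × 5 = 4.5, so the licensee offers 4.5, keeping 45.5.

4.5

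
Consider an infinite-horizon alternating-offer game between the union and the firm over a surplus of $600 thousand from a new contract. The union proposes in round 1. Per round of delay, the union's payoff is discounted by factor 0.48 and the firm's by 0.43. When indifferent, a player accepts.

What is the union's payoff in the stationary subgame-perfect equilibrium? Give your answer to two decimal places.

430.95

In a stationary SPE each proposer offers the other exactly their discounted continuation value.
If the union keeps x when proposing and the firm keeps y when proposing, then x = 600 − 0.43y and y = 600 − 0.48x.
Solving: x = 600(1 − 0.43) / (1 − 0.48·0.43) = 342 / 0.7936 ≈ 430.9476.
The firm gets 600 − 430.9476 ≈ 169.0524.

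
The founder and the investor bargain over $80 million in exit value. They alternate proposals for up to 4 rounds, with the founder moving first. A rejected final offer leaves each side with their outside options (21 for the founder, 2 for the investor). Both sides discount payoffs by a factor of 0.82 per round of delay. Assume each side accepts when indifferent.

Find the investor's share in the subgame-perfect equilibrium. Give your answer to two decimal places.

Round 4 (the investor proposes): the founder gets 21 if talks fail, so the investor offers 21 and keeps 59.
Round 3 (the founder proposes): the investor can get 59 next round, worth 0.82 × 59 = 48.38 now; the founder offers that and keeps 31.62.
Round 2 (the investor proposes): the founder can get 31.62 next round, worth 0.82 × 31.62 = 25.9284 now. The investor offers 25.9284 and keeps 80 − 25.9284 = 54.0716.
Round 1 (the founder proposes): the investor can get 54.0716 next round, worth 0.82 × 54.0716 = 44.338712 now. The founder offers 44.338712 and keeps 80 − 44.338712 = 35.661288.

44.34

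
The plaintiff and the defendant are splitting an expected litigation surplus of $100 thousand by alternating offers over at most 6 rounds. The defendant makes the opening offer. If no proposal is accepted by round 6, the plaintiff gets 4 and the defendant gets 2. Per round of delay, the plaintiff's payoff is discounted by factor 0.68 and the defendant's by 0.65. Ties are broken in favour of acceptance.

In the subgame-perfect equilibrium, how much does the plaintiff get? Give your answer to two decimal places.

47.34

Round 6 (the plaintiff proposes): the defendant gets 2 if talks fail, so the plaintiff offers 2 and keeps 98.
Round 5 (the defendant proposes): the plaintiff can get 98 next round, worth 0.68 × 98 = 66.64 now. The defendant offers 66.64 and keeps 100 − 66.64 = 33.36.
Round 4 (the plaintiff proposes): the defendant can get 33.36 next round, worth 0.65 × 33.36 = 21.684 now; the plaintiff offers that and keeps 78.316.
Round 3 (the defendant proposes): the plaintiff can get 78.316 next round, worth 0.68 × 78.316 = 53.25488 now. The defendant offers 53.25488 and keeps 100 − 53.25488 = 46.74512.
Round 2 (the plaintiff proposes): the defendant can get 46.74512 next round, worth 0.65 × 46.74512 = 30.384328 now. The plaintiff offers 30.384328 and keeps 100 − 30.384328 = 69.615672.
Round 1 (the defendant proposes): the plaintiff can get 69.615672 next round, worth 0.68 × 69.615672 = 47.33865696 now, so the defendant offers 47.33865696, keeping 52.66134304.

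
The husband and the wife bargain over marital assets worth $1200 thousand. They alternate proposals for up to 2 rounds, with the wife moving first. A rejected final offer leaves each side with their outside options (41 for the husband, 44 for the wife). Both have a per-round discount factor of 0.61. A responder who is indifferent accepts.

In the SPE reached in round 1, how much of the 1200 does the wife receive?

494.84

By backward induction:
Round 2 (the husband proposes): the wife gets 44 if talks fail, so the husband offers 44 and keeps 1156.
Round 1 (the wife proposes): the husband can get 1156 next round, worth 0.61 × 1156 = 705.16 now, so the wife offers 705.16, keeping 494.84.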